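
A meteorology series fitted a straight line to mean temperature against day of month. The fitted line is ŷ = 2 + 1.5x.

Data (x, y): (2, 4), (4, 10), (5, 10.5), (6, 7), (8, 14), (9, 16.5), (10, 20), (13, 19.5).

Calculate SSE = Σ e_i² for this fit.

SSE = 36

x=2: ŷ = 2 + 1.5·2 = 5; e = 4 − 5 = -1
x=4: ŷ = 2 + 1.5·4 = 8; e = 10 − 8 = 2
x=5: ŷ = 2 + 1.5·5 = 9.5; e = 10.5 − 9.5 = 1
x=6: ŷ = 2 + 1.5·6 = 11; e = 7 − 11 = -4
x=8: ŷ = 2 + 1.5·8 = 14; e = 14 − 14 = 0
x=9: ŷ = 2 + 1.5·9 = 15.5; e = 16.5 − 15.5 = 1
x=10: ŷ = 2 + 1.5·10 = 17; e = 20 − 17 = 3
x=13: ŷ = 2 + 1.5·13 = 21.5; e = 19.5 − 21.5 = -2
SSE = 1 + 4 + 1 + 16 + 0 + 1 + 9 + 4 = 36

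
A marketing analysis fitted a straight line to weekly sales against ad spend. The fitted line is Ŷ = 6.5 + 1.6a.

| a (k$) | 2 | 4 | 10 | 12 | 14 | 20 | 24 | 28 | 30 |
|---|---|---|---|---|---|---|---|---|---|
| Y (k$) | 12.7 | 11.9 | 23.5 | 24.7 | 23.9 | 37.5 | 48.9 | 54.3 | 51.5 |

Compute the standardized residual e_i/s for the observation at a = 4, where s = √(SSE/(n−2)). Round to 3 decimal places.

-0.312

a=2: Ŷ = 6.5 + 1.6·2 = 9.7; e = 12.7 − 9.7 = 3
a=4: Ŷ = 6.5 + 1.6·4 = 12.9; e = 11.9 − 12.9 = -1
a=10: Ŷ = 6.5 + 1.6·10 = 22.5; e = 23.5 − 22.5 = 1
a=12: Ŷ = 6.5 + 1.6·12 = 25.7; e = 24.7 − 25.7 = -1
a=14: Ŷ = 6.5 + 1.6·14 = 28.9; e = 23.9 − 28.9 = -5
a=20: Ŷ = 6.5 + 1.6·20 = 38.5; e = 37.5 − 38.5 = -1
a=24: Ŷ = 6.5 + 1.6·24 = 44.9; e = 48.9 − 44.9 = 4
a=28: Ŷ = 6.5 + 1.6·28 = 51.3; e = 54.3 − 51.3 = 3
a=30: Ŷ = 6.5 + 1.6·30 = 54.5; e = 51.5 − 54.5 = -3
SSE = 9 + 1 + 1 + 1 + 25 + 1 + 16 + 9 + 9 = 72
s = √(72/7) = 3.20713
e/s = -1 / 3.20713 = -0.312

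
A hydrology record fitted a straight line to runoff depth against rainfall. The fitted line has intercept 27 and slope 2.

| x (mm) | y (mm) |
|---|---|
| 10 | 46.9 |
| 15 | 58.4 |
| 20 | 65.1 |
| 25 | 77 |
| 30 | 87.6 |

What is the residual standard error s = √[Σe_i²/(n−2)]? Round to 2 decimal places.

s = 1.41

x=10: ŷ = 27 + 2·10 = 47; e = 46.9 − 47 = -0.1
x=15: ŷ = 27 + 2·15 = 57; e = 58.4 − 57 = 1.4
x=20: ŷ = 27 + 2·20 = 67; e = 65.1 − 67 = -1.9
x=25: ŷ = 27 + 2·25 = 77; e = 77 − 77 = 0
x=30: ŷ = 27 + 2·30 = 87; e = 87.6 − 87 = 0.6
SSE = 0.01 + 1.96 + 3.61 + 0 + 0.36 = 5.94
s = √(5.94/3) = √1.98 ≈ 1.41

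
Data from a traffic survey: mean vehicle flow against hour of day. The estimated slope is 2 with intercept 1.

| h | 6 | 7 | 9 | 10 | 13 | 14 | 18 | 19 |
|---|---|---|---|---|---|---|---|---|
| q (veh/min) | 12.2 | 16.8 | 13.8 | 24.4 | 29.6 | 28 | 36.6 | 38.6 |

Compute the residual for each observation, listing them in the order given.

-0.8, 1.8, -5.2, 3.4, 2.6, -1, -0.4, -0.4

h=6: q̂ = 1 + 2·6 = 13; r = 12.2 − 13 = -0.8
h=7: q̂ = 1 + 2·7 = 15; r = 16.8 − 15 = 1.8
h=9: q̂ = 1 + 2·9 = 19; r = 13.8 − 19 = -5.2
h=10: q̂ = 1 + 2·10 = 21; r = 24.4 − 21 = 3.4
h=13: q̂ = 1 + 2·13 = 27; r = 29.6 − 27 = 2.6
h=14: q̂ = 1 + 2·14 = 29; r = 28 − 29 = -1
h=18: q̂ = 1 + 2·18 = 37; r = 36.6 − 37 = -0.4
h=19: q̂ = 1 + 2·19 = 39; r = 38.6 − 39 = -0.4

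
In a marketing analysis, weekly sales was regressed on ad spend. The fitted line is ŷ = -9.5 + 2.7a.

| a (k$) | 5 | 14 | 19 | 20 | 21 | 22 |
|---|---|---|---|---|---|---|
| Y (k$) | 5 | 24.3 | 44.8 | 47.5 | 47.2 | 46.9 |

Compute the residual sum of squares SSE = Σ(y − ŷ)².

a=5: ŷ = -9.5 + 2.7·5 = 4; e = 5 − 4 = 1
a=14: ŷ = -9.5 + 2.7·14 = 28.3; e = 24.3 − 28.3 = -4
a=19: ŷ = -9.5 + 2.7·19 = 41.8; e = 44.8 − 41.8 = 3
a=20: ŷ = -9.5 + 2.7·20 = 44.5; e = 47.5 − 44.5 = 3
a=21: ŷ = -9.5 + 2.7·21 = 47.2; e = 47.2 − 47.2 = 0
a=22: ŷ = -9.5 + 2.7·22 = 49.9; e = 46.9 − 49.9 = -3
SSE = 1 + 16 + 9 + 9 + 0 + 9 = 44

SSE = 44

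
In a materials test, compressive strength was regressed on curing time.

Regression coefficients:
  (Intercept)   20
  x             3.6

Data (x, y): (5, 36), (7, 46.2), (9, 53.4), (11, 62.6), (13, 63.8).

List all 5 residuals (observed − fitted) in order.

-2, 1, 1, 3, -3

x=5: ŷ = 20 + 3.6·5 = 38; r = 36 − 38 = -2
x=7: ŷ = 20 + 3.6·7 = 45.2; r = 46.2 − 45.2 = 1
x=9: ŷ = 20 + 3.6·9 = 52.4; r = 53.4 − 52.4 = 1
x=11: ŷ = 20 + 3.6·11 = 59.6; r = 62.6 − 59.6 = 3
x=13: ŷ = 20 + 3.6·13 = 66.8; r = 63.8 − 66.8 = -3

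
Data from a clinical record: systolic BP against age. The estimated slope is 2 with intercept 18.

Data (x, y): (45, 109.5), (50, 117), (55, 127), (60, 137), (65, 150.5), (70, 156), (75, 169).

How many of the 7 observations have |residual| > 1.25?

3

x=45: ŷ = 18 + 2·45 = 108; r = 109.5 − 108 = 1.5
x=50: ŷ = 18 + 2·50 = 118; r = 117 − 118 = -1
x=55: ŷ = 18 + 2·55 = 128; r = 127 − 128 = -1
x=60: ŷ = 18 + 2·60 = 138; r = 137 − 138 = -1
x=65: ŷ = 18 + 2·65 = 148; r = 150.5 − 148 = 2.5
x=70: ŷ = 18 + 2·70 = 158; r = 156 − 158 = -2
x=75: ŷ = 18 + 2·75 = 168; r = 169 − 168 = 1
|r| > 1.25: x=45 (|r|=1.5), x=65 (|r|=2.5), x=70 (|r|=2) → 3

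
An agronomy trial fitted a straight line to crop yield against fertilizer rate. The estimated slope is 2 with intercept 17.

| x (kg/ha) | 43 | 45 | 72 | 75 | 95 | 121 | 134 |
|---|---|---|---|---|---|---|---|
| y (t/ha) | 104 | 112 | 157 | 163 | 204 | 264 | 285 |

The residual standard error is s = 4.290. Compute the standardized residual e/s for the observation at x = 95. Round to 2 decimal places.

-0.70

ŷ = 17 + 2·95 = 207
e = 204 − 207 = -3
e/s = -3 / 4.290 = -0.70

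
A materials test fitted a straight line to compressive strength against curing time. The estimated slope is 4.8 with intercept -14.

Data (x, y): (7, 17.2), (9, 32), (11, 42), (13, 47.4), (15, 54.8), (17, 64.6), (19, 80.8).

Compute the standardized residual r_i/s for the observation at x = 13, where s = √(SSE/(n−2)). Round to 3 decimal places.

x=7: ŷ = -14 + 4.8·7 = 19.6; r = 17.2 − 19.6 = -2.4
x=9: ŷ = -14 + 4.8·9 = 29.2; r = 32 − 29.2 = 2.8
x=11: ŷ = -14 + 4.8·11 = 38.8; r = 42 − 38.8 = 3.2
x=13: ŷ = -14 + 4.8·13 = 48.4; r = 47.4 − 48.4 = -1
x=15: ŷ = -14 + 4.8·15 = 58; r = 54.8 − 58 = -3.2
x=17: ŷ = -14 + 4.8·17 = 67.6; r = 64.6 − 67.6 = -3
x=19: ŷ = -14 + 4.8·19 = 77.2; r = 80.8 − 77.2 = 3.6
SSE = 5.76 + 7.84 + 10.24 + 1 + 10.24 + 9 + 12.96 = 57.04
s = √(57.04/5) = 3.37757
r/s = -1 / 3.37757 = -0.296

-0.296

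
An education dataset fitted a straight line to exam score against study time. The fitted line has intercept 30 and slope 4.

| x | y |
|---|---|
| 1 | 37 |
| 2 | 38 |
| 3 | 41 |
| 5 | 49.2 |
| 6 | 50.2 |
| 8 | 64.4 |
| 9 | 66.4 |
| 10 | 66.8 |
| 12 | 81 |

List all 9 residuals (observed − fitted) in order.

x=1: ŷ = 30 + 4·1 = 34; e = 37 − 34 = 3
x=2: ŷ = 30 + 4·2 = 38; e = 38 − 38 = 0
x=3: ŷ = 30 + 4·3 = 42; e = 41 − 42 = -1
x=5: ŷ = 30 + 4·5 = 50; e = 49.2 − 50 = -0.8
x=6: ŷ = 30 + 4·6 = 54; e = 50.2 − 54 = -3.8
x=8: ŷ = 30 + 4·8 = 62; e = 64.4 − 62 = 2.4
x=9: ŷ = 30 + 4·9 = 66; e = 66.4 − 66 = 0.4
x=10: ŷ = 30 + 4·10 = 70; e = 66.8 − 70 = -3.2
x=12: ŷ = 30 + 4·12 = 78; e = 81 − 78 = 3

3, 0, -1, -0.8, -3.8, 2.4, 0.4, -3.2, 3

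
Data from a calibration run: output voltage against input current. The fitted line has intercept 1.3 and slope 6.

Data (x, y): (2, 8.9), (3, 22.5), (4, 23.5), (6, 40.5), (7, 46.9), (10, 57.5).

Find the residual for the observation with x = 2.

r = -4.4

ŷ = 1.3 + 6·2 = 13.3
r = 8.9 − 13.3 = -4.4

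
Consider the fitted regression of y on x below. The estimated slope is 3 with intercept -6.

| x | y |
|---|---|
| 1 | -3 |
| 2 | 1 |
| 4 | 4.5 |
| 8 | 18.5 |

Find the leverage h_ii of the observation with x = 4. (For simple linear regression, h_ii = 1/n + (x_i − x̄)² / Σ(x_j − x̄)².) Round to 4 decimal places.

x̄ = (1 + 2 + 4 + 8)/4 = 3.75
Σ(x − x̄)² = 7.5625 + 3.0625 + 0.0625 + 18.0625 = 28.75
h = 1/4 + (0.25)²/28.75 = 0.25 + 0.00217391 = 0.2522

h = 0.2522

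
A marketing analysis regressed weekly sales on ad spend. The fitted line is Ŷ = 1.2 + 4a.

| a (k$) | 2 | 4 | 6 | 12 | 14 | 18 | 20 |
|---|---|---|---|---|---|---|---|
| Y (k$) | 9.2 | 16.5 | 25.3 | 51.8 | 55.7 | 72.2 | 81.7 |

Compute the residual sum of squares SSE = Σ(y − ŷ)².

a=2: Ŷ = 1.2 + 4·2 = 9.2; e = 9.2 − 9.2 = 0
a=4: Ŷ = 1.2 + 4·4 = 17.2; e = 16.5 − 17.2 = -0.7
a=6: Ŷ = 1.2 + 4·6 = 25.2; e = 25.3 − 25.2 = 0.1
a=12: Ŷ = 1.2 + 4·12 = 49.2; e = 51.8 − 49.2 = 2.6
a=14: Ŷ = 1.2 + 4·14 = 57.2; e = 55.7 − 57.2 = -1.5
a=18: Ŷ = 1.2 + 4·18 = 73.2; e = 72.2 − 73.2 = -1
a=20: Ŷ = 1.2 + 4·20 = 81.2; e = 81.7 − 81.2 = 0.5
SSE = 0 + 0.49 + 0.01 + 6.76 + 2.25 + 1 + 0.25 = 10.76

SSE = 10.76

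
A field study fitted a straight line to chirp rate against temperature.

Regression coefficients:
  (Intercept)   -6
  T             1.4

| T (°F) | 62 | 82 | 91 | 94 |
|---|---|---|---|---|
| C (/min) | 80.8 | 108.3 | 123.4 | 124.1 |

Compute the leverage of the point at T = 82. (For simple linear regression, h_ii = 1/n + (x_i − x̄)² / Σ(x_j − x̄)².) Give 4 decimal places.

h = 0.2501

T̄ = (62 + 82 + 91 + 94)/4 = 82.25
Σ(T − T̄)² = 410.062 + 0.0625 + 76.5625 + 138.062 = 624.75
h = 1/4 + (-0.25)²/624.75 = 0.25 + 0.00010004 = 0.2501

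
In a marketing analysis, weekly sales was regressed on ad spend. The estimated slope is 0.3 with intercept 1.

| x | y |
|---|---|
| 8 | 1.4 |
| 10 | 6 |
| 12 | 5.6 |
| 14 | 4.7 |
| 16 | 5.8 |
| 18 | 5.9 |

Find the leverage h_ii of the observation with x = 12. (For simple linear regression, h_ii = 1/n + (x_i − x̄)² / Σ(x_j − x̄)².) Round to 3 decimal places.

h = 0.181

x̄ = (8 + 10 + 12 + 14 + 16 + 18)/6 = 13
Σ(x − x̄)² = 25 + 9 + 1 + 1 + 9 + 25 = 70
h = 1/6 + (-1)²/70 = 0.166667 + 0.0142857 = 0.181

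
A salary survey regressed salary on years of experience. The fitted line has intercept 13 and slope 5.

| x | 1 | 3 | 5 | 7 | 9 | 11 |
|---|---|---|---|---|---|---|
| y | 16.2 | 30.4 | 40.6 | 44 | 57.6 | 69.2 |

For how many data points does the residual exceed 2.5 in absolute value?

x=1: ŷ = 13 + 5·1 = 18; r = 16.2 − 18 = -1.8
x=3: ŷ = 13 + 5·3 = 28; r = 30.4 − 28 = 2.4
x=5: ŷ = 13 + 5·5 = 38; r = 40.6 − 38 = 2.6
x=7: ŷ = 13 + 5·7 = 48; r = 44 − 48 = -4
x=9: ŷ = 13 + 5·9 = 58; r = 57.6 − 58 = -0.4
x=11: ŷ = 13 + 5·11 = 68; r = 69.2 − 68 = 1.2
|r| > 2.5: x=5 (|r|=2.6), x=7 (|r|=4) → 2

2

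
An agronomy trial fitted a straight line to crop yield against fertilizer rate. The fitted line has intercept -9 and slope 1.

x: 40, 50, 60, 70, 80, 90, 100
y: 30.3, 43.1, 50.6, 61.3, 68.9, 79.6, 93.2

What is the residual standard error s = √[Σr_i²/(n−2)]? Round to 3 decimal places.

x=40: ŷ = -9 + 40 = 31; r = 30.3 − 31 = -0.7
x=50: ŷ = -9 + 50 = 41; r = 43.1 − 41 = 2.1
x=60: ŷ = -9 + 60 = 51; r = 50.6 − 51 = -0.4
x=70: ŷ = -9 + 70 = 61; r = 61.3 − 61 = 0.3
x=80: ŷ = -9 + 80 = 71; r = 68.9 − 71 = -2.1
x=90: ŷ = -9 + 90 = 81; r = 79.6 − 81 = -1.4
x=100: ŷ = -9 + 100 = 91; r = 93.2 − 91 = 2.2
SSE = 0.49 + 4.41 + 0.16 + 0.09 + 4.41 + 1.96 + 4.84 = 16.36
s = √(16.36/5) = √3.272 ≈ 1.809

s = 1.809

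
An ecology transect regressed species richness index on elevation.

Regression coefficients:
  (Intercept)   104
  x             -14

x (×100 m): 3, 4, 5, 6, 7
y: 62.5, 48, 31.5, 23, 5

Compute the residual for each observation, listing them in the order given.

x=3: ŷ = 104 − 14·3 = 62; e = 62.5 − 62 = 0.5
x=4: ŷ = 104 − 14·4 = 48; e = 48 − 48 = 0
x=5: ŷ = 104 − 14·5 = 34; e = 31.5 − 34 = -2.5
x=6: ŷ = 104 − 14·6 = 20; e = 23 − 20 = 3
x=7: ŷ = 104 − 14·7 = 6; e = 5 − 6 = -1

0.5, 0, -2.5, 3, -1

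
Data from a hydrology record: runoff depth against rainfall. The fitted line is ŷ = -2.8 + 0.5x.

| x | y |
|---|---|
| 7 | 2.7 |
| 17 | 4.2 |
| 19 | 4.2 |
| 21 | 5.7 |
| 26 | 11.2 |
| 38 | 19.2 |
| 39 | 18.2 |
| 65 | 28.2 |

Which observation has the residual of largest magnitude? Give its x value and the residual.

x = 38, e = 3

x=7: ŷ = -2.8 + 0.5·7 = 0.7; e = 2.7 − 0.7 = 2
x=17: ŷ = -2.8 + 0.5·17 = 5.7; e = 4.2 − 5.7 = -1.5
x=19: ŷ = -2.8 + 0.5·19 = 6.7; e = 4.2 − 6.7 = -2.5
x=21: ŷ = -2.8 + 0.5·21 = 7.7; e = 5.7 − 7.7 = -2
x=26: ŷ = -2.8 + 0.5·26 = 10.2; e = 11.2 − 10.2 = 1
x=38: ŷ = -2.8 + 0.5·38 = 16.2; e = 19.2 − 16.2 = 3
x=39: ŷ = -2.8 + 0.5·39 = 16.7; e = 18.2 − 16.7 = 1.5
x=65: ŷ = -2.8 + 0.5·65 = 29.7; e = 28.2 − 29.7 = -1.5
Largest |e| is 3 at x = 38, residual 3.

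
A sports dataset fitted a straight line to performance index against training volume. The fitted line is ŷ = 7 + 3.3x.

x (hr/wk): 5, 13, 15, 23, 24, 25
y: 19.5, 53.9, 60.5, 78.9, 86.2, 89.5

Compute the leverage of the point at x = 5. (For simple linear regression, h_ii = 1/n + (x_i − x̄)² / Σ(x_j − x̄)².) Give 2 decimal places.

h = 0.67

x̄ = (5 + 13 + 15 + 23 + 24 + 25)/6 = 17.5
Σ(x − x̄)² = 156.25 + 20.25 + 6.25 + 30.25 + 42.25 + 56.25 = 311.5
h = 1/6 + (-12.5)²/311.5 = 0.166667 + 0.501605 = 0.67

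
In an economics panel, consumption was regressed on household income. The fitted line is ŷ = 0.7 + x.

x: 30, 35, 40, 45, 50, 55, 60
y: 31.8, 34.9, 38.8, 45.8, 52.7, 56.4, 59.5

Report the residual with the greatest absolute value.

e = 2

x=30: ŷ = 0.7 + 30 = 30.7; e = 31.8 − 30.7 = 1.1
x=35: ŷ = 0.7 + 35 = 35.7; e = 34.9 − 35.7 = -0.8
x=40: ŷ = 0.7 + 40 = 40.7; e = 38.8 − 40.7 = -1.9
x=45: ŷ = 0.7 + 45 = 45.7; e = 45.8 − 45.7 = 0.1
x=50: ŷ = 0.7 + 50 = 50.7; e = 52.7 − 50.7 = 2
x=55: ŷ = 0.7 + 55 = 55.7; e = 56.4 − 55.7 = 0.7
x=60: ŷ = 0.7 + 60 = 60.7; e = 59.5 − 60.7 = -1.2
Largest |e| is 2 at x = 50, residual 2.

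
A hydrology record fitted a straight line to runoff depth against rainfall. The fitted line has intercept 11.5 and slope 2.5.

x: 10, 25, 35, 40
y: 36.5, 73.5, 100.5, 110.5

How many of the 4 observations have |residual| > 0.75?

2

x=10: ŷ = 11.5 + 2.5·10 = 36.5; e = 36.5 − 36.5 = 0
x=25: ŷ = 11.5 + 2.5·25 = 74; e = 73.5 − 74 = -0.5
x=35: ŷ = 11.5 + 2.5·35 = 99; e = 100.5 − 99 = 1.5
x=40: ŷ = 11.5 + 2.5·40 = 111.5; e = 110.5 − 111.5 = -1
|e| > 0.75: x=35 (|e|=1.5), x=40 (|e|=1) → 2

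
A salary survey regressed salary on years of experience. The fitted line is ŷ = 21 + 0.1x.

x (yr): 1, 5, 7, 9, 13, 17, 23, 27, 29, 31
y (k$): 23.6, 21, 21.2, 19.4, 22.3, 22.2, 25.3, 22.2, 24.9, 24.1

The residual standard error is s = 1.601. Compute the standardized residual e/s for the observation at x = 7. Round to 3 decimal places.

ŷ = 21 + 0.1·7 = 21.7
e = 21.2 − 21.7 = -0.5
e/s = -0.5 / 1.601 = -0.312

-0.312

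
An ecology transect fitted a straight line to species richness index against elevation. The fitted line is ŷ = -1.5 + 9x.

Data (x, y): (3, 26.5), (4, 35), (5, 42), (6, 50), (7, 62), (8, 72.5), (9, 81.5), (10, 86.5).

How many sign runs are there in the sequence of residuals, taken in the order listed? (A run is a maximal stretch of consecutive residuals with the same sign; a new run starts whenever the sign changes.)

4 runs

x=3: ŷ = -1.5 + 9·3 = 25.5; e = 26.5 − 25.5 = 1
x=4: ŷ = -1.5 + 9·4 = 34.5; e = 35 − 34.5 = 0.5
x=5: ŷ = -1.5 + 9·5 = 43.5; e = 42 − 43.5 = -1.5
x=6: ŷ = -1.5 + 9·6 = 52.5; e = 50 − 52.5 = -2.5
x=7: ŷ = -1.5 + 9·7 = 61.5; e = 62 − 61.5 = 0.5
x=8: ŷ = -1.5 + 9·8 = 70.5; e = 72.5 − 70.5 = 2
x=9: ŷ = -1.5 + 9·9 = 79.5; e = 81.5 − 79.5 = 2
x=10: ŷ = -1.5 + 9·10 = 88.5; e = 86.5 − 88.5 = -2
Signs: + + − − + + + −
Runs: +×2, −×2, +×3, −×1 → 4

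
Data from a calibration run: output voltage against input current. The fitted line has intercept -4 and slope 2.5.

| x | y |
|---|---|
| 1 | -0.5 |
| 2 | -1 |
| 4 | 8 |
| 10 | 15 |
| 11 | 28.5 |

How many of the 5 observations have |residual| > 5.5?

1

x=1: ŷ = -4 + 2.5·1 = -1.5; r = -0.5 − (-1.5) = 1
x=2: ŷ = -4 + 2.5·2 = 1; r = -1 − 1 = -2
x=4: ŷ = -4 + 2.5·4 = 6; r = 8 − 6 = 2
x=10: ŷ = -4 + 2.5·10 = 21; r = 15 − 21 = -6
x=11: ŷ = -4 + 2.5·11 = 23.5; r = 28.5 − 23.5 = 5
|r| > 5.5: x=10 (|r|=6) → 1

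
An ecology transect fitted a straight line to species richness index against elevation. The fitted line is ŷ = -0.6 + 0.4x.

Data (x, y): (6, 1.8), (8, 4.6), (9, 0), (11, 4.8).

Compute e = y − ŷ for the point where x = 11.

ŷ = -0.6 + 0.4·11 = 3.8
e = 4.8 − 3.8 = 1

e = 1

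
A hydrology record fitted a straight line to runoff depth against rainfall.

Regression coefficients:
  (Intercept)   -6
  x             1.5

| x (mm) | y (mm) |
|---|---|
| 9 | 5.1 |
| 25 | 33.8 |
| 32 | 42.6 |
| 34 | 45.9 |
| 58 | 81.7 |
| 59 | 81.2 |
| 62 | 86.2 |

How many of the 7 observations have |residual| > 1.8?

2

x=9: ŷ = -6 + 1.5·9 = 7.5; r = 5.1 − 7.5 = -2.4
x=25: ŷ = -6 + 1.5·25 = 31.5; r = 33.8 − 31.5 = 2.3
x=32: ŷ = -6 + 1.5·32 = 42; r = 42.6 − 42 = 0.6
x=34: ŷ = -6 + 1.5·34 = 45; r = 45.9 − 45 = 0.9
x=58: ŷ = -6 + 1.5·58 = 81; r = 81.7 − 81 = 0.7
x=59: ŷ = -6 + 1.5·59 = 82.5; r = 81.2 − 82.5 = -1.3
x=62: ŷ = -6 + 1.5·62 = 87; r = 86.2 − 87 = -0.8
|r| > 1.8: x=9 (|r|=2.4), x=25 (|r|=2.3) → 2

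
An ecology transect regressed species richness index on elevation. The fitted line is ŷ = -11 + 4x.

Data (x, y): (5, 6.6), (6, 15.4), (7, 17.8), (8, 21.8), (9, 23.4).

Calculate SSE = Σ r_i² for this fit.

x=5: ŷ = -11 + 4·5 = 9; r = 6.6 − 9 = -2.4
x=6: ŷ = -11 + 4·6 = 13; r = 15.4 − 13 = 2.4
x=7: ŷ = -11 + 4·7 = 17; r = 17.8 − 17 = 0.8
x=8: ŷ = -11 + 4·8 = 21; r = 21.8 − 21 = 0.8
x=9: ŷ = -11 + 4·9 = 25; r = 23.4 − 25 = -1.6
SSE = 5.76 + 5.76 + 0.64 + 0.64 + 2.56 = 15.36

SSE = 15.36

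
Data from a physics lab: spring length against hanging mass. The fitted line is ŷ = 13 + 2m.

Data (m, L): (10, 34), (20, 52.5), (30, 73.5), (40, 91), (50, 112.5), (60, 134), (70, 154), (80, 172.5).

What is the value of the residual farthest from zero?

m=10: ŷ = 13 + 2·10 = 33; e = 34 − 33 = 1
m=20: ŷ = 13 + 2·20 = 53; e = 52.5 − 53 = -0.5
m=30: ŷ = 13 + 2·30 = 73; e = 73.5 − 73 = 0.5
m=40: ŷ = 13 + 2·40 = 93; e = 91 − 93 = -2
m=50: ŷ = 13 + 2·50 = 113; e = 112.5 − 113 = -0.5
m=60: ŷ = 13 + 2·60 = 133; e = 134 − 133 = 1
m=70: ŷ = 13 + 2·70 = 153; e = 154 − 153 = 1
m=80: ŷ = 13 + 2·80 = 173; e = 172.5 − 173 = -0.5
Largest |e| is 2 at m = 40, residual -2.

e = -2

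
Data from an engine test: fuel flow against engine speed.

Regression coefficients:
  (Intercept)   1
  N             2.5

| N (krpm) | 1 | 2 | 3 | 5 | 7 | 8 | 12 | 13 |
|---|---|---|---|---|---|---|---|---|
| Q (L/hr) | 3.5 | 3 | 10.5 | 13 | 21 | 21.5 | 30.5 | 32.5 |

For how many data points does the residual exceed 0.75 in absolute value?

4

N=1: ŷ = 1 + 2.5·1 = 3.5; r = 3.5 − 3.5 = 0
N=2: ŷ = 1 + 2.5·2 = 6; r = 3 − 6 = -3
N=3: ŷ = 1 + 2.5·3 = 8.5; r = 10.5 − 8.5 = 2
N=5: ŷ = 1 + 2.5·5 = 13.5; r = 13 − 13.5 = -0.5
N=7: ŷ = 1 + 2.5·7 = 18.5; r = 21 − 18.5 = 2.5
N=8: ŷ = 1 + 2.5·8 = 21; r = 21.5 − 21 = 0.5
N=12: ŷ = 1 + 2.5·12 = 31; r = 30.5 − 31 = -0.5
N=13: ŷ = 1 + 2.5·13 = 33.5; r = 32.5 − 33.5 = -1
|r| > 0.75: N=2 (|r|=3), N=3 (|r|=2), N=7 (|r|=2.5), N=13 (|r|=1) → 4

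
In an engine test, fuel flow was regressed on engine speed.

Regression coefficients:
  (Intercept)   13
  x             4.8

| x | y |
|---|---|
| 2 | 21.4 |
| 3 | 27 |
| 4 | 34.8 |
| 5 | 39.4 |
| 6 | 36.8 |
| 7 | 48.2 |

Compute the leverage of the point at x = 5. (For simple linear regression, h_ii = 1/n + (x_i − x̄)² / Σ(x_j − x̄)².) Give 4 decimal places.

x̄ = (2 + 3 + 4 + 5 + 6 + 7)/6 = 4.5
Σ(x − x̄)² = 6.25 + 2.25 + 0.25 + 0.25 + 2.25 + 6.25 = 17.5
h = 1/6 + (0.5)²/17.5 = 0.166667 + 0.0142857 = 0.1810

h = 0.1810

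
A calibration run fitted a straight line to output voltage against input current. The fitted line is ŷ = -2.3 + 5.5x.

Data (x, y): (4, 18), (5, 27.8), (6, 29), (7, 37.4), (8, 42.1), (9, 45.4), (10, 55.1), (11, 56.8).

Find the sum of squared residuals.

SSE = 25.1

x=4: ŷ = -2.3 + 5.5·4 = 19.7; r = 18 − 19.7 = -1.7
x=5: ŷ = -2.3 + 5.5·5 = 25.2; r = 27.8 − 25.2 = 2.6
x=6: ŷ = -2.3 + 5.5·6 = 30.7; r = 29 − 30.7 = -1.7
x=7: ŷ = -2.3 + 5.5·7 = 36.2; r = 37.4 − 36.2 = 1.2
x=8: ŷ = -2.3 + 5.5·8 = 41.7; r = 42.1 − 41.7 = 0.4
x=9: ŷ = -2.3 + 5.5·9 = 47.2; r = 45.4 − 47.2 = -1.8
x=10: ŷ = -2.3 + 5.5·10 = 52.7; r = 55.1 − 52.7 = 2.4
x=11: ŷ = -2.3 + 5.5·11 = 58.2; r = 56.8 − 58.2 = -1.4
SSE = 2.89 + 6.76 + 2.89 + 1.44 + 0.16 + 3.24 + 5.76 + 1.96 = 25.1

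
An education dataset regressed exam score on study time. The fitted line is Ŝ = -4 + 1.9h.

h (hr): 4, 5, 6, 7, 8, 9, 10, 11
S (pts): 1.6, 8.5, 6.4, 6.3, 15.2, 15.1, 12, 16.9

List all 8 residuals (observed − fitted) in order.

h=4: Ŝ = -4 + 1.9·4 = 3.6; r = 1.6 − 3.6 = -2
h=5: Ŝ = -4 + 1.9·5 = 5.5; r = 8.5 − 5.5 = 3
h=6: Ŝ = -4 + 1.9·6 = 7.4; r = 6.4 − 7.4 = -1
h=7: Ŝ = -4 + 1.9·7 = 9.3; r = 6.3 − 9.3 = -3
h=8: Ŝ = -4 + 1.9·8 = 11.2; r = 15.2 − 11.2 = 4
h=9: Ŝ = -4 + 1.9·9 = 13.1; r = 15.1 − 13.1 = 2
h=10: Ŝ = -4 + 1.9·10 = 15; r = 12 − 15 = -3
h=11: Ŝ = -4 + 1.9·11 = 16.9; r = 16.9 − 16.9 = 0

-2, 3, -1, -3, 4, 2, -3, 0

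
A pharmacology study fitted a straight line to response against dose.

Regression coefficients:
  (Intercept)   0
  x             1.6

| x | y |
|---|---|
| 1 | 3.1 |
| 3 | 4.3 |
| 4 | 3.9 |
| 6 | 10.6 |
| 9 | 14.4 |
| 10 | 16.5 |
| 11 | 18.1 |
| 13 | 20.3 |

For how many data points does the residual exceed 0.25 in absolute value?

x=1: ŷ = 1.6·1 = 1.6; r = 3.1 − 1.6 = 1.5
x=3: ŷ = 1.6·3 = 4.8; r = 4.3 − 4.8 = -0.5
x=4: ŷ = 1.6·4 = 6.4; r = 3.9 − 6.4 = -2.5
x=6: ŷ = 1.6·6 = 9.6; r = 10.6 − 9.6 = 1
x=9: ŷ = 1.6·9 = 14.4; r = 14.4 − 14.4 = 0
x=10: ŷ = 1.6·10 = 16; r = 16.5 − 16 = 0.5
x=11: ŷ = 1.6·11 = 17.6; r = 18.1 − 17.6 = 0.5
x=13: ŷ = 1.6·13 = 20.8; r = 20.3 − 20.8 = -0.5
|r| > 0.25: x=1 (|r|=1.5), x=3 (|r|=0.5), x=4 (|r|=2.5), x=6 (|r|=1), x=10 (|r|=0.5), x=11 (|r|=0.5), x=13 (|r|=0.5) → 7

7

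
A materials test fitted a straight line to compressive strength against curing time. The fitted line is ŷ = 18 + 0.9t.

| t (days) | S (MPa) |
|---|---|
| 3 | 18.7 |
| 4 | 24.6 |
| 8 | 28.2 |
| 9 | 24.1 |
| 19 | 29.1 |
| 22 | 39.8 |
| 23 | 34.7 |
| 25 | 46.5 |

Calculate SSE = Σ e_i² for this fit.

t=3: ŷ = 18 + 0.9·3 = 20.7; e = 18.7 − 20.7 = -2
t=4: ŷ = 18 + 0.9·4 = 21.6; e = 24.6 − 21.6 = 3
t=8: ŷ = 18 + 0.9·8 = 25.2; e = 28.2 − 25.2 = 3
t=9: ŷ = 18 + 0.9·9 = 26.1; e = 24.1 − 26.1 = -2
t=19: ŷ = 18 + 0.9·19 = 35.1; e = 29.1 − 35.1 = -6
t=22: ŷ = 18 + 0.9·22 = 37.8; e = 39.8 − 37.8 = 2
t=23: ŷ = 18 + 0.9·23 = 38.7; e = 34.7 − 38.7 = -4
t=25: ŷ = 18 + 0.9·25 = 40.5; e = 46.5 − 40.5 = 6
SSE = 4 + 9 + 9 + 4 + 36 + 4 + 16 + 36 = 118

SSE = 118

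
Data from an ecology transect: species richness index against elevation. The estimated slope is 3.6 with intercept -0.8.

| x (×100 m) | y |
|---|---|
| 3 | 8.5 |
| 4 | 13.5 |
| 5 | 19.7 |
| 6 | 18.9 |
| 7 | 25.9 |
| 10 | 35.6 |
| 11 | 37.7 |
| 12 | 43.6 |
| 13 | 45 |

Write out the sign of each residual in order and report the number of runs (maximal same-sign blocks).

7 runs

x=3: ŷ = -0.8 + 3.6·3 = 10; r = 8.5 − 10 = -1.5
x=4: ŷ = -0.8 + 3.6·4 = 13.6; r = 13.5 − 13.6 = -0.1
x=5: ŷ = -0.8 + 3.6·5 = 17.2; r = 19.7 − 17.2 = 2.5
x=6: ŷ = -0.8 + 3.6·6 = 20.8; r = 18.9 − 20.8 = -1.9
x=7: ŷ = -0.8 + 3.6·7 = 24.4; r = 25.9 − 24.4 = 1.5
x=10: ŷ = -0.8 + 3.6·10 = 35.2; r = 35.6 − 35.2 = 0.4
x=11: ŷ = -0.8 + 3.6·11 = 38.8; r = 37.7 − 38.8 = -1.1
x=12: ŷ = -0.8 + 3.6·12 = 42.4; r = 43.6 − 42.4 = 1.2
x=13: ŷ = -0.8 + 3.6·13 = 46; r = 45 − 46 = -1
Signs: − − + − + + − + −
Runs: −×2, +×1, −×1, +×2, −×1, +×1, −×1 → 7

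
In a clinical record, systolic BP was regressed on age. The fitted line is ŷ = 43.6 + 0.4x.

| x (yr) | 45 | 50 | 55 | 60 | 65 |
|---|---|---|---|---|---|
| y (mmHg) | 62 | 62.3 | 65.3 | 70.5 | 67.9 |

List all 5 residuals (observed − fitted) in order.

0.4, -1.3, -0.3, 2.9, -1.7

x=45: ŷ = 43.6 + 0.4·45 = 61.6; e = 62 − 61.6 = 0.4
x=50: ŷ = 43.6 + 0.4·50 = 63.6; e = 62.3 − 63.6 = -1.3
x=55: ŷ = 43.6 + 0.4·55 = 65.6; e = 65.3 − 65.6 = -0.3
x=60: ŷ = 43.6 + 0.4·60 = 67.6; e = 70.5 − 67.6 = 2.9
x=65: ŷ = 43.6 + 0.4·65 = 69.6; e = 67.9 − 69.6 = -1.7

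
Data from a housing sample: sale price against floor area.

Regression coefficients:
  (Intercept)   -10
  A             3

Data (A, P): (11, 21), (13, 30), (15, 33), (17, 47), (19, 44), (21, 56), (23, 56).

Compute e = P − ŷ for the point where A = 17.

ŷ = -10 + 3·17 = 41
e = 47 − 41 = 6

e = 6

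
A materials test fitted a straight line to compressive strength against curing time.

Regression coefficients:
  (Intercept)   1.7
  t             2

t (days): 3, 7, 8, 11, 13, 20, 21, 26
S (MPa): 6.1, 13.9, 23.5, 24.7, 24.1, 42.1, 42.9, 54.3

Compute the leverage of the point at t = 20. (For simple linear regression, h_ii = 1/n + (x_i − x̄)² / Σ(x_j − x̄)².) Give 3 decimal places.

h = 0.217

t̄ = (3 + 7 + 8 + 11 + 13 + 20 + 21 + 26)/8 = 13.625
Σ(t − t̄)² = 112.891 + 43.8906 + 31.6406 + 6.89062 + 0.390625 + 40.6406 + 54.3906 + 153.141 = 443.875
h = 1/8 + (6.375)²/443.875 = 0.125 + 0.0915587 = 0.217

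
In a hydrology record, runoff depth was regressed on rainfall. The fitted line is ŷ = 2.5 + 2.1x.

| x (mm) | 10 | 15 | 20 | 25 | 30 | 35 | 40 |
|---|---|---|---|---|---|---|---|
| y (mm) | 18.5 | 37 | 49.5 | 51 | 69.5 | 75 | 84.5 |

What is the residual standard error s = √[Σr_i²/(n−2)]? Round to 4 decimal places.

s = 4.3818

x=10: ŷ = 2.5 + 2.1·10 = 23.5; r = 18.5 − 23.5 = -5
x=15: ŷ = 2.5 + 2.1·15 = 34; r = 37 − 34 = 3
x=20: ŷ = 2.5 + 2.1·20 = 44.5; r = 49.5 − 44.5 = 5
x=25: ŷ = 2.5 + 2.1·25 = 55; r = 51 − 55 = -4
x=30: ŷ = 2.5 + 2.1·30 = 65.5; r = 69.5 − 65.5 = 4
x=35: ŷ = 2.5 + 2.1·35 = 76; r = 75 − 76 = -1
x=40: ŷ = 2.5 + 2.1·40 = 86.5; r = 84.5 − 86.5 = -2
SSE = 25 + 9 + 25 + 16 + 16 + 1 + 4 = 96
s = √(96/5) = √19.2 ≈ 4.3818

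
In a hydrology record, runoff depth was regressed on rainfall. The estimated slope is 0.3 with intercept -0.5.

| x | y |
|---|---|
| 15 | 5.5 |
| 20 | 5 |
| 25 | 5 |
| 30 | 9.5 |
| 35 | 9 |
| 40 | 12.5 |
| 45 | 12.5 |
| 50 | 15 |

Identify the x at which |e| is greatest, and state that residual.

x=15: ŷ = -0.5 + 0.3·15 = 4; e = 5.5 − 4 = 1.5
x=20: ŷ = -0.5 + 0.3·20 = 5.5; e = 5 − 5.5 = -0.5
x=25: ŷ = -0.5 + 0.3·25 = 7; e = 5 − 7 = -2
x=30: ŷ = -0.5 + 0.3·30 = 8.5; e = 9.5 − 8.5 = 1
x=35: ŷ = -0.5 + 0.3·35 = 10; e = 9 − 10 = -1
x=40: ŷ = -0.5 + 0.3·40 = 11.5; e = 12.5 − 11.5 = 1
x=45: ŷ = -0.5 + 0.3·45 = 13; e = 12.5 − 13 = -0.5
x=50: ŷ = -0.5 + 0.3·50 = 14.5; e = 15 − 14.5 = 0.5
Largest |e| is 2 at x = 25, residual -2.

x = 25, e = -2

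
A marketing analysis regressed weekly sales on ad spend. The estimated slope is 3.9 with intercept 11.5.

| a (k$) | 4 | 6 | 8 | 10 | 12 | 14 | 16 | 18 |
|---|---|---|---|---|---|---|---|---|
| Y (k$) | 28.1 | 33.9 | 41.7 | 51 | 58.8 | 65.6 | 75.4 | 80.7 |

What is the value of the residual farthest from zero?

e = 1.5

a=4: ŷ = 11.5 + 3.9·4 = 27.1; e = 28.1 − 27.1 = 1
a=6: ŷ = 11.5 + 3.9·6 = 34.9; e = 33.9 − 34.9 = -1
a=8: ŷ = 11.5 + 3.9·8 = 42.7; e = 41.7 − 42.7 = -1
a=10: ŷ = 11.5 + 3.9·10 = 50.5; e = 51 − 50.5 = 0.5
a=12: ŷ = 11.5 + 3.9·12 = 58.3; e = 58.8 − 58.3 = 0.5
a=14: ŷ = 11.5 + 3.9·14 = 66.1; e = 65.6 − 66.1 = -0.5
a=16: ŷ = 11.5 + 3.9·16 = 73.9; e = 75.4 − 73.9 = 1.5
a=18: ŷ = 11.5 + 3.9·18 = 81.7; e = 80.7 − 81.7 = -1
Largest |e| is 1.5 at a = 16, residual 1.5.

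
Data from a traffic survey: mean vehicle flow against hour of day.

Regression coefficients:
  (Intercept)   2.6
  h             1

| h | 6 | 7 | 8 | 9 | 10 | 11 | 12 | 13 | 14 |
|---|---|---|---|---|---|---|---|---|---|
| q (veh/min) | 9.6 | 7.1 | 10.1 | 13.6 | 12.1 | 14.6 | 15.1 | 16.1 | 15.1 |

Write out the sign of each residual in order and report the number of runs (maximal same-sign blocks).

6 runs

h=6: ŷ = 2.6 + 6 = 8.6; e = 9.6 − 8.6 = 1
h=7: ŷ = 2.6 + 7 = 9.6; e = 7.1 − 9.6 = -2.5
h=8: ŷ = 2.6 + 8 = 10.6; e = 10.1 − 10.6 = -0.5
h=9: ŷ = 2.6 + 9 = 11.6; e = 13.6 − 11.6 = 2
h=10: ŷ = 2.6 + 10 = 12.6; e = 12.1 − 12.6 = -0.5
h=11: ŷ = 2.6 + 11 = 13.6; e = 14.6 − 13.6 = 1
h=12: ŷ = 2.6 + 12 = 14.6; e = 15.1 − 14.6 = 0.5
h=13: ŷ = 2.6 + 13 = 15.6; e = 16.1 − 15.6 = 0.5
h=14: ŷ = 2.6 + 14 = 16.6; e = 15.1 − 16.6 = -1.5
Signs: + − − + − + + + −
Runs: +×1, −×2, +×1, −×1, +×3, −×1 → 6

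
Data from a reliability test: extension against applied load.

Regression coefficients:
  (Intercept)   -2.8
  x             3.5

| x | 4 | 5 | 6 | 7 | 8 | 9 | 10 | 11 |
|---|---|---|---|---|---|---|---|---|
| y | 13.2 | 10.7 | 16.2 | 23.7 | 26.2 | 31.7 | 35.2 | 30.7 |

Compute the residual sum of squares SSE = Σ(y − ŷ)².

SSE = 72

x=4: ŷ = -2.8 + 3.5·4 = 11.2; e = 13.2 − 11.2 = 2
x=5: ŷ = -2.8 + 3.5·5 = 14.7; e = 10.7 − 14.7 = -4
x=6: ŷ = -2.8 + 3.5·6 = 18.2; e = 16.2 − 18.2 = -2
x=7: ŷ = -2.8 + 3.5·7 = 21.7; e = 23.7 − 21.7 = 2
x=8: ŷ = -2.8 + 3.5·8 = 25.2; e = 26.2 − 25.2 = 1
x=9: ŷ = -2.8 + 3.5·9 = 28.7; e = 31.7 − 28.7 = 3
x=10: ŷ = -2.8 + 3.5·10 = 32.2; e = 35.2 − 32.2 = 3
x=11: ŷ = -2.8 + 3.5·11 = 35.7; e = 30.7 − 35.7 = -5
SSE = 4 + 16 + 4 + 4 + 1 + 9 + 9 + 25 = 72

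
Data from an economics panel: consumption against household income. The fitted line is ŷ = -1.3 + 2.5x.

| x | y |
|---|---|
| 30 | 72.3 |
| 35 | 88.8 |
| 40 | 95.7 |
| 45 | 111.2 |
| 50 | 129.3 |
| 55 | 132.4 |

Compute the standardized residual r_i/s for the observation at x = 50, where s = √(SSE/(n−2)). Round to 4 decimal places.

1.4053

x=30: ŷ = -1.3 + 2.5·30 = 73.7; r = 72.3 − 73.7 = -1.4
x=35: ŷ = -1.3 + 2.5·35 = 86.2; r = 88.8 − 86.2 = 2.6
x=40: ŷ = -1.3 + 2.5·40 = 98.7; r = 95.7 − 98.7 = -3
x=45: ŷ = -1.3 + 2.5·45 = 111.2; r = 111.2 − 111.2 = 0
x=50: ŷ = -1.3 + 2.5·50 = 123.7; r = 129.3 − 123.7 = 5.6
x=55: ŷ = -1.3 + 2.5·55 = 136.2; r = 132.4 − 136.2 = -3.8
SSE = 1.96 + 6.76 + 9 + 0 + 31.36 + 14.44 = 63.52
s = √(63.52/4) = 3.98497
r/s = 5.6 / 3.98497 = 1.4053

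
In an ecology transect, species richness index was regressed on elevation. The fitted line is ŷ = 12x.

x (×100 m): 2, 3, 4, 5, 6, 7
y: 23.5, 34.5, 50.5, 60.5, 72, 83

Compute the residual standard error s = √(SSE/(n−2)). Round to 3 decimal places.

x=2: ŷ = 12·2 = 24; r = 23.5 − 24 = -0.5
x=3: ŷ = 12·3 = 36; r = 34.5 − 36 = -1.5
x=4: ŷ = 12·4 = 48; r = 50.5 − 48 = 2.5
x=5: ŷ = 12·5 = 60; r = 60.5 − 60 = 0.5
x=6: ŷ = 12·6 = 72; r = 72 − 72 = 0
x=7: ŷ = 12·7 = 84; r = 83 − 84 = -1
SSE = 0.25 + 2.25 + 6.25 + 0.25 + 0 + 1 = 10
s = √(10/4) = √2.5 ≈ 1.581

s = 1.581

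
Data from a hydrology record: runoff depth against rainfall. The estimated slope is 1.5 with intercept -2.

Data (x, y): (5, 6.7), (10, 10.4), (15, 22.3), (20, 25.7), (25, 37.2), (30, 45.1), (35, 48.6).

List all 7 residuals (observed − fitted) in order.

x=5: ŷ = -2 + 1.5·5 = 5.5; e = 6.7 − 5.5 = 1.2
x=10: ŷ = -2 + 1.5·10 = 13; e = 10.4 − 13 = -2.6
x=15: ŷ = -2 + 1.5·15 = 20.5; e = 22.3 − 20.5 = 1.8
x=20: ŷ = -2 + 1.5·20 = 28; e = 25.7 − 28 = -2.3
x=25: ŷ = -2 + 1.5·25 = 35.5; e = 37.2 − 35.5 = 1.7
x=30: ŷ = -2 + 1.5·30 = 43; e = 45.1 − 43 = 2.1
x=35: ŷ = -2 + 1.5·35 = 50.5; e = 48.6 − 50.5 = -1.9

1.2, -2.6, 1.8, -2.3, 1.7, 2.1, -1.9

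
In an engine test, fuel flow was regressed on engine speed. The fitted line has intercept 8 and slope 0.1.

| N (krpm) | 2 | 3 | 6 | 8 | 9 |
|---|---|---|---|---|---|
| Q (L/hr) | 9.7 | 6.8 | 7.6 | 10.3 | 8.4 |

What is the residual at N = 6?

Q̂ = 8 + 0.1·6 = 8.6
r = 7.6 − 8.6 = -1

r = -1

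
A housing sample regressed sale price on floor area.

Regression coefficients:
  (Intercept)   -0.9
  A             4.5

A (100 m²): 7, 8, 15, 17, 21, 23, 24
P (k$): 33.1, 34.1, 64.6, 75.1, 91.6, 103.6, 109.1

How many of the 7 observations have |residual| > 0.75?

A=7: P̂ = -0.9 + 4.5·7 = 30.6; e = 33.1 − 30.6 = 2.5
A=8: P̂ = -0.9 + 4.5·8 = 35.1; e = 34.1 − 35.1 = -1
A=15: P̂ = -0.9 + 4.5·15 = 66.6; e = 64.6 − 66.6 = -2
A=17: P̂ = -0.9 + 4.5·17 = 75.6; e = 75.1 − 75.6 = -0.5
A=21: P̂ = -0.9 + 4.5·21 = 93.6; e = 91.6 − 93.6 = -2
A=23: P̂ = -0.9 + 4.5·23 = 102.6; e = 103.6 − 102.6 = 1
A=24: P̂ = -0.9 + 4.5·24 = 107.1; e = 109.1 − 107.1 = 2
|e| > 0.75: A=7 (|e|=2.5), A=8 (|e|=1), A=15 (|e|=2), A=21 (|e|=2), A=23 (|e|=1), A=24 (|e|=2) → 6

6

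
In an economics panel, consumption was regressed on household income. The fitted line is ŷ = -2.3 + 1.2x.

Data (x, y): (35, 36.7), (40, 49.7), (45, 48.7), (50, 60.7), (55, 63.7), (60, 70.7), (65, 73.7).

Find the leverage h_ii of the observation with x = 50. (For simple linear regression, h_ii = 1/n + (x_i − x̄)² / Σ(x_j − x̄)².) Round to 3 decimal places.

x̄ = (35 + 40 + 45 + 50 + 55 + 60 + 65)/7 = 50
Σ(x − x̄)² = 225 + 100 + 25 + 0 + 25 + 100 + 225 = 700
h = 1/7 + (0)²/700 = 0.142857 + 0 = 0.143

h = 0.143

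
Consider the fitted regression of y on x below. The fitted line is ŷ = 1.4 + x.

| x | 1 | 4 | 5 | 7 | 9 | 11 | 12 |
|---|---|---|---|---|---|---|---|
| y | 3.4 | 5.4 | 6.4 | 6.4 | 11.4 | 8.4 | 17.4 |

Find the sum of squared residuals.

SSE = 38

x=1: ŷ = 1.4 + 1 = 2.4; r = 3.4 − 2.4 = 1
x=4: ŷ = 1.4 + 4 = 5.4; r = 5.4 − 5.4 = 0
x=5: ŷ = 1.4 + 5 = 6.4; r = 6.4 − 6.4 = 0
x=7: ŷ = 1.4 + 7 = 8.4; r = 6.4 − 8.4 = -2
x=9: ŷ = 1.4 + 9 = 10.4; r = 11.4 − 10.4 = 1
x=11: ŷ = 1.4 + 11 = 12.4; r = 8.4 − 12.4 = -4
x=12: ŷ = 1.4 + 12 = 13.4; r = 17.4 − 13.4 = 4
SSE = 1 + 0 + 0 + 4 + 1 + 16 + 16 = 38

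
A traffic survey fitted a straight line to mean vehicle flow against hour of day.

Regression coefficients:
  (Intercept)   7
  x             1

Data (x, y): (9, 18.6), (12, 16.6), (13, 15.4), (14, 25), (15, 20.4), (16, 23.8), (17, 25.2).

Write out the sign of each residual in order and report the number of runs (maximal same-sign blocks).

x=9: ŷ = 7 + 9 = 16; e = 18.6 − 16 = 2.6
x=12: ŷ = 7 + 12 = 19; e = 16.6 − 19 = -2.4
x=13: ŷ = 7 + 13 = 20; e = 15.4 − 20 = -4.6
x=14: ŷ = 7 + 14 = 21; e = 25 − 21 = 4
x=15: ŷ = 7 + 15 = 22; e = 20.4 − 22 = -1.6
x=16: ŷ = 7 + 16 = 23; e = 23.8 − 23 = 0.8
x=17: ŷ = 7 + 17 = 24; e = 25.2 − 24 = 1.2
Signs: + − − + − + +
Runs: +×1, −×2, +×1, −×1, +×2 → 5

5 runs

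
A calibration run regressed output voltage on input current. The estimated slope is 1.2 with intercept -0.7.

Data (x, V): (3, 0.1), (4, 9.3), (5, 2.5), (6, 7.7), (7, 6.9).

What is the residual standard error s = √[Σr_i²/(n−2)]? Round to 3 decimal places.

x=3: V̂ = -0.7 + 1.2·3 = 2.9; r = 0.1 − 2.9 = -2.8
x=4: V̂ = -0.7 + 1.2·4 = 4.1; r = 9.3 − 4.1 = 5.2
x=5: V̂ = -0.7 + 1.2·5 = 5.3; r = 2.5 − 5.3 = -2.8
x=6: V̂ = -0.7 + 1.2·6 = 6.5; r = 7.7 − 6.5 = 1.2
x=7: V̂ = -0.7 + 1.2·7 = 7.7; r = 6.9 − 7.7 = -0.8
SSE = 7.84 + 27.04 + 7.84 + 1.44 + 0.64 = 44.8
s = √(44.8/3) = √14.9333 ≈ 3.864

s = 3.864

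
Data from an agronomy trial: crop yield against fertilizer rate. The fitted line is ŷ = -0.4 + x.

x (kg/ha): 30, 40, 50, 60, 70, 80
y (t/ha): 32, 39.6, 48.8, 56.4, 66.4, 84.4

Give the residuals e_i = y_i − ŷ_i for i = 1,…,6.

2.4, 0, -0.8, -3.2, -3.2, 4.8

x=30: ŷ = -0.4 + 30 = 29.6; e = 32 − 29.6 = 2.4
x=40: ŷ = -0.4 + 40 = 39.6; e = 39.6 − 39.6 = 0
x=50: ŷ = -0.4 + 50 = 49.6; e = 48.8 − 49.6 = -0.8
x=60: ŷ = -0.4 + 60 = 59.6; e = 56.4 − 59.6 = -3.2
x=70: ŷ = -0.4 + 70 = 69.6; e = 66.4 − 69.6 = -3.2
x=80: ŷ = -0.4 + 80 = 79.6; e = 84.4 − 79.6 = 4.8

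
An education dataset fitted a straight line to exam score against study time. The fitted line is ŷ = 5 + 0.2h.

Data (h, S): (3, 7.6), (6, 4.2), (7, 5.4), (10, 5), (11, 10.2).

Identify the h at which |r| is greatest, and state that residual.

h = 11, r = 3

h=3: ŷ = 5 + 0.2·3 = 5.6; r = 7.6 − 5.6 = 2
h=6: ŷ = 5 + 0.2·6 = 6.2; r = 4.2 − 6.2 = -2
h=7: ŷ = 5 + 0.2·7 = 6.4; r = 5.4 − 6.4 = -1
h=10: ŷ = 5 + 0.2·10 = 7; r = 5 − 7 = -2
h=11: ŷ = 5 + 0.2·11 = 7.2; r = 10.2 − 7.2 = 3
Largest |r| is 3 at h = 11, residual 3.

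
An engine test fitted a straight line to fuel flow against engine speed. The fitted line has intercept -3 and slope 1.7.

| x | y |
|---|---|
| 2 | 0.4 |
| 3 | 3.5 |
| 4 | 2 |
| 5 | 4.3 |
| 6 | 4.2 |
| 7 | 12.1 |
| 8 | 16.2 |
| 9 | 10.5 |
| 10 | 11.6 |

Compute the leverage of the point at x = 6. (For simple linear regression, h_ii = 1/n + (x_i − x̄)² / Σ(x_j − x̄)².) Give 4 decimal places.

h = 0.1111

x̄ = (2 + 3 + 4 + 5 + 6 + 7 + 8 + 9 + 10)/9 = 6
Σ(x − x̄)² = 16 + 9 + 4 + 1 + 0 + 1 + 4 + 9 + 16 = 60
h = 1/9 + (0)²/60 = 0.111111 + 0 = 0.1111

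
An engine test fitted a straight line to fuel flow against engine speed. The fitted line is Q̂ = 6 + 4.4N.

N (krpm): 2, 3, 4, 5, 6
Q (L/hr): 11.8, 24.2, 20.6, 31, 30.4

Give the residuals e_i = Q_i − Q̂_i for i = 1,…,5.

N=2: Q̂ = 6 + 4.4·2 = 14.8; e = 11.8 − 14.8 = -3
N=3: Q̂ = 6 + 4.4·3 = 19.2; e = 24.2 − 19.2 = 5
N=4: Q̂ = 6 + 4.4·4 = 23.6; e = 20.6 − 23.6 = -3
N=5: Q̂ = 6 + 4.4·5 = 28; e = 31 − 28 = 3
N=6: Q̂ = 6 + 4.4·6 = 32.4; e = 30.4 − 32.4 = -2

-3, 5, -3, 3, -2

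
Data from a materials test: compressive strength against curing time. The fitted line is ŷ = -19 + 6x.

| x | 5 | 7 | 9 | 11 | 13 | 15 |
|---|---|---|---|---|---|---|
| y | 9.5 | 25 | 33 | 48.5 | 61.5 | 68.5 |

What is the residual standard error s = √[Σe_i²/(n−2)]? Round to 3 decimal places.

x=5: ŷ = -19 + 6·5 = 11; e = 9.5 − 11 = -1.5
x=7: ŷ = -19 + 6·7 = 23; e = 25 − 23 = 2
x=9: ŷ = -19 + 6·9 = 35; e = 33 − 35 = -2
x=11: ŷ = -19 + 6·11 = 47; e = 48.5 − 47 = 1.5
x=13: ŷ = -19 + 6·13 = 59; e = 61.5 − 59 = 2.5
x=15: ŷ = -19 + 6·15 = 71; e = 68.5 − 71 = -2.5
SSE = 2.25 + 4 + 4 + 2.25 + 6.25 + 6.25 = 25
s = √(25/4) = √6.25 ≈ 2.500

s = 2.500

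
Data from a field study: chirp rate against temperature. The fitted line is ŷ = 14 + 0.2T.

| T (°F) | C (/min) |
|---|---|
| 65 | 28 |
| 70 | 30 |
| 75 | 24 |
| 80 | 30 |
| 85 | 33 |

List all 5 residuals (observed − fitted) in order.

T=65: ŷ = 14 + 0.2·65 = 27; r = 28 − 27 = 1
T=70: ŷ = 14 + 0.2·70 = 28; r = 30 − 28 = 2
T=75: ŷ = 14 + 0.2·75 = 29; r = 24 − 29 = -5
T=80: ŷ = 14 + 0.2·80 = 30; r = 30 − 30 = 0
T=85: ŷ = 14 + 0.2·85 = 31; r = 33 − 31 = 2

1, 2, -5, 0, 2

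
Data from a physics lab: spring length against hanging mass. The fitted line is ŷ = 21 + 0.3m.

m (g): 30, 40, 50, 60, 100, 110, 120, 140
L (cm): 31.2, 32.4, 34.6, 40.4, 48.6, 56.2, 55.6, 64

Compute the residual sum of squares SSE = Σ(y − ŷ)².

m=30: ŷ = 21 + 0.3·30 = 30; r = 31.2 − 30 = 1.2
m=40: ŷ = 21 + 0.3·40 = 33; r = 32.4 − 33 = -0.6
m=50: ŷ = 21 + 0.3·50 = 36; r = 34.6 − 36 = -1.4
m=60: ŷ = 21 + 0.3·60 = 39; r = 40.4 − 39 = 1.4
m=100: ŷ = 21 + 0.3·100 = 51; r = 48.6 − 51 = -2.4
m=110: ŷ = 21 + 0.3·110 = 54; r = 56.2 − 54 = 2.2
m=120: ŷ = 21 + 0.3·120 = 57; r = 55.6 − 57 = -1.4
m=140: ŷ = 21 + 0.3·140 = 63; r = 64 − 63 = 1
SSE = 1.44 + 0.36 + 1.96 + 1.96 + 5.76 + 4.84 + 1.96 + 1 = 19.28

SSE = 19.28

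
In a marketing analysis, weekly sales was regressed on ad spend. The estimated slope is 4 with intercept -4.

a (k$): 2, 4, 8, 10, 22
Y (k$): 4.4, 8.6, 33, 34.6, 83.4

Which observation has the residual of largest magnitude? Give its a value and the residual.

a=2: Ŷ = -4 + 4·2 = 4; e = 4.4 − 4 = 0.4
a=4: Ŷ = -4 + 4·4 = 12; e = 8.6 − 12 = -3.4
a=8: Ŷ = -4 + 4·8 = 28; e = 33 − 28 = 5
a=10: Ŷ = -4 + 4·10 = 36; e = 34.6 − 36 = -1.4
a=22: Ŷ = -4 + 4·22 = 84; e = 83.4 − 84 = -0.6
Largest |e| is 5 at a = 8, residual 5.

a = 8, e = 5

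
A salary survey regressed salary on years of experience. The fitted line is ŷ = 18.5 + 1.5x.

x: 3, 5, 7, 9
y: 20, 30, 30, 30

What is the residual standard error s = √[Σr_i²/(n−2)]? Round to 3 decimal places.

x=3: ŷ = 18.5 + 1.5·3 = 23; r = 20 − 23 = -3
x=5: ŷ = 18.5 + 1.5·5 = 26; r = 30 − 26 = 4
x=7: ŷ = 18.5 + 1.5·7 = 29; r = 30 − 29 = 1
x=9: ŷ = 18.5 + 1.5·9 = 32; r = 30 − 32 = -2
SSE = 9 + 16 + 1 + 4 = 30
s = √(30/2) = √15 ≈ 3.873

s = 3.873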